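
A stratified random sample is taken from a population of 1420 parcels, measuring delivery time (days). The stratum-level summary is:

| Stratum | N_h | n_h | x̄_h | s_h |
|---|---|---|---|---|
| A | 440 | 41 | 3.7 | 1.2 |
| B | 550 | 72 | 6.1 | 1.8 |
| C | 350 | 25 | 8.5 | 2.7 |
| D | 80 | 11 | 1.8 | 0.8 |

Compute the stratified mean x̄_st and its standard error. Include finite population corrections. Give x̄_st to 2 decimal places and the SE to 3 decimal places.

x̄_st ≈ 5.71, SE ≈ 0.160

x̄_st = Σ W_h x̄_h = (440·3.7 + 550·6.1 + 350·8.5 + 80·1.8)/1420 = 5.70563
V̂(x̄_st) = Σ W_h² (1 − n_h/N_h) s_h²/n_h, with W_h = N_h/N and N = 1420:
  stratum A: (440/1420)²·(1 − 41/440)·1.2²/41 = 0.00305793
  stratum B: (550/1420)²·(1 − 72/550)·1.8²/72 = 0.00586714
  stratum C: (350/1420)²·(1 − 25/350)·2.7²/25 = 0.0164499
  stratum D: (80/1420)²·(1 − 11/80)·0.8²/11 = 0.000159276
V̂(x̄_st) = 0.0255342
SE(x̄_st) = √0.0255342 = 0.159794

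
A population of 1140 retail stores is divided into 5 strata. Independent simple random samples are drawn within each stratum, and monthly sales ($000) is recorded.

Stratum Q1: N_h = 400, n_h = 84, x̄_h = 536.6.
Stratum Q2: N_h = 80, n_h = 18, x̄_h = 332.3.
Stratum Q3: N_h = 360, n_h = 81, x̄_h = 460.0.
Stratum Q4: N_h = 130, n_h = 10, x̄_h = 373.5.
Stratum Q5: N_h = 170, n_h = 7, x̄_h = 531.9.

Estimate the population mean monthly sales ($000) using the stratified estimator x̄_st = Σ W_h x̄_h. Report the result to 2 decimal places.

N = Σ N_h = 1140. Stratum weights W_h = N_h/N.
x̄_st = (400·536.6 + 80·332.3 + 360·460.0 + 130·373.5 + 170·531.9) / 1140 = 478.7737

x̄_st ≈ 478.77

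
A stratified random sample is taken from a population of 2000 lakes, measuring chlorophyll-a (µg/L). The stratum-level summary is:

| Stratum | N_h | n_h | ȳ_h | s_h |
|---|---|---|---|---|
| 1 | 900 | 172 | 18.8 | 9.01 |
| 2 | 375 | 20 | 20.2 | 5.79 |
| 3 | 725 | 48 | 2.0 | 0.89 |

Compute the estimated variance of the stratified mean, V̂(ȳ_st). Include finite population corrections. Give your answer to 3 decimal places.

V̂(ȳ_st) = Σ W_h² (1 − n_h/N_h) s_h²/n_h, with W_h = N_h/N and N = 2000:
  stratum 1: (900/2000)²·(1 − 172/900)·9.01²/172 = 0.0773099
  stratum 2: (375/2000)²·(1 − 20/375)·5.79²/20 = 0.0557862
  stratum 3: (725/2000)²·(1 − 48/725)·0.89²/48 = 0.00202491
V̂(ȳ_st) = 0.135121

V̂(ȳ_st) ≈ 0.135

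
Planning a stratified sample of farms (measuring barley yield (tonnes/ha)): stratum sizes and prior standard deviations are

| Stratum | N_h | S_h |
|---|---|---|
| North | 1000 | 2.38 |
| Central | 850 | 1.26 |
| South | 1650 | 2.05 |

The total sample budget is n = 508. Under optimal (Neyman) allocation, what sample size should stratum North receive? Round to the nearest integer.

177

Neyman allocation: n_h = n · N_h S_h / Σ N_i S_i, with n = 508.
  stratum North: N_h·S_h = 1000·2.38 = 2380.00
  stratum Central: N_h·S_h = 850·1.26 = 1071.00
  stratum South: N_h·S_h = 1650·2.05 = 3382.50
Σ N_h S_h = 6833.50
n for stratum North = 508·2380.00/6833.50 = 176.928 → 177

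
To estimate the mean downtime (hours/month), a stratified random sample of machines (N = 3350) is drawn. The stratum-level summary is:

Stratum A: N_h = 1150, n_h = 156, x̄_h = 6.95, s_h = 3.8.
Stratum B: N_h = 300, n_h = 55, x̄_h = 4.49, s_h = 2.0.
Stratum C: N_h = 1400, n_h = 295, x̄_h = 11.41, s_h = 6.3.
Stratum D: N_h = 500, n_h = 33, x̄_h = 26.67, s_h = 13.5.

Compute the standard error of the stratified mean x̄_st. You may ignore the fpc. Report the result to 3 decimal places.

SE(x̄_st) ≈ 0.398

V̂(x̄_st) = Σ W_h² s_h²/n_h, with W_h = N_h/N and N = 3350:
  stratum A: (1150/3350)²·3.8²/156 = 0.0109081
  stratum B: (300/3350)²·2.0²/55 = 0.000583244
  stratum C: (1400/3350)²·6.3²/295 = 0.0234977
  stratum D: (500/3350)²·13.5²/33 = 0.123028
V̂(x̄_st) = 0.158017
SE(x̄_st) = √0.158017 = 0.397514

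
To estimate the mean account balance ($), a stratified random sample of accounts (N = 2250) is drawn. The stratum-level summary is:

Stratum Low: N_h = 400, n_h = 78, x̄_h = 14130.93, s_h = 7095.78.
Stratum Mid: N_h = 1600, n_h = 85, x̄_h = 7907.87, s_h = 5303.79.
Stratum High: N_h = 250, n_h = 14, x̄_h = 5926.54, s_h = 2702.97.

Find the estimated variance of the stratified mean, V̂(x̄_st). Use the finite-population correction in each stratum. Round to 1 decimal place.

V̂(x̄_st) = Σ W_h² (1 − n_h/N_h) s_h²/n_h, with W_h = N_h/N and N = 2250:
  stratum Low: (400/2250)²·(1 − 78/400)·7095.78²/78 = 16423.2
  stratum Mid: (1600/2250)²·(1 − 85/1600)·5303.79²/85 = 158461
  stratum High: (250/2250)²·(1 − 14/250)·2702.97²/14 = 6081.93
V̂(x̄_st) = 180966

V̂(x̄_st) ≈ 180965.7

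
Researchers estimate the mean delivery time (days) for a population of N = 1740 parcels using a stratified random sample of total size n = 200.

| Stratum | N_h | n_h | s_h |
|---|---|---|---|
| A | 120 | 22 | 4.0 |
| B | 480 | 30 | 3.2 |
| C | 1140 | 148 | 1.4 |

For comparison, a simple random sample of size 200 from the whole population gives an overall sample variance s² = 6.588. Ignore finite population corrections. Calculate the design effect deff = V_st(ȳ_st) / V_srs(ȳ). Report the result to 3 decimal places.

V̂(ȳ_st) = Σ W_h² s_h²/n_h, with W_h = N_h/N and N = 1740:
  stratum A: (120/1740)²·4.0²/22 = 0.00345909
  stratum B: (480/1740)²·3.2²/30 = 0.0259754
  stratum C: (1140/1740)²·1.4²/148 = 0.00568467
V_st = 0.0351192
V_srs = s²/n = 6.588/200 = 0.03294
deff = V_st / V_srs = 0.0351192/0.03294 = 1.0662

deff ≈ 1.066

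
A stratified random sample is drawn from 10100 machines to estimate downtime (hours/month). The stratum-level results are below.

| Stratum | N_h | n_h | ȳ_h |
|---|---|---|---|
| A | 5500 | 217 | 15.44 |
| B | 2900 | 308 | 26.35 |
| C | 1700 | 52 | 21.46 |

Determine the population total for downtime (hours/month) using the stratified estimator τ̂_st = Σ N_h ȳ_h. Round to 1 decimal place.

τ̂_st = Σ N_h ȳ_h = 5500·15.44 + 2900·26.35 + 1700·21.46 = 197817.0

τ̂_st ≈ 197817.0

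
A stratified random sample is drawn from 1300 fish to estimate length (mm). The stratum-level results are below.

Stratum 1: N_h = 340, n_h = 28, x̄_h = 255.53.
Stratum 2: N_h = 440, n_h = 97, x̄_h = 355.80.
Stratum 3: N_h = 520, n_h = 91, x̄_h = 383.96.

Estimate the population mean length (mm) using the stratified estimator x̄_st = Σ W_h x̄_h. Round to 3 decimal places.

N = Σ N_h = 1300. Stratum weights W_h = N_h/N.
x̄_st = (340·255.53 + 440·355.80 + 520·383.96) / 1300 = 340.83954

x̄_st ≈ 340.840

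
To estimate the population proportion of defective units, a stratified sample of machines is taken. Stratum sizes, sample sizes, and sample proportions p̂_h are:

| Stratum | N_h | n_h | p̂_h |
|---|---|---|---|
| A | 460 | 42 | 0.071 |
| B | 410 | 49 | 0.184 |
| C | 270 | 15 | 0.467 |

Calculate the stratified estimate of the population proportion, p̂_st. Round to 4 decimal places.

p̂_st ≈ 0.2054

N = 1140; stratum weights W_h = N_h/N.
p̂_st = Σ W_h p̂_h = (460·0.071 + 410·0.184 + 270·0.467)/1140 = 0.20543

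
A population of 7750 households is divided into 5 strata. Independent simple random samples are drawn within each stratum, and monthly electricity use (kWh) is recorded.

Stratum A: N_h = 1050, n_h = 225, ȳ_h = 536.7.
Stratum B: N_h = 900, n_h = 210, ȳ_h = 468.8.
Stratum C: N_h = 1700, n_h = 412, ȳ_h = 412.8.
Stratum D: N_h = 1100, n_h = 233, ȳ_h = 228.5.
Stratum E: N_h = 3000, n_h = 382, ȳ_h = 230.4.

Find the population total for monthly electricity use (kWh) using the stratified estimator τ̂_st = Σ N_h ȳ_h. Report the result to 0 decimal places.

τ̂_st = Σ N_h ȳ_h = 1050·536.7 + 900·468.8 + 1700·412.8 + 1100·228.5 + 3000·230.4 = 2629765

τ̂_st ≈ 2629765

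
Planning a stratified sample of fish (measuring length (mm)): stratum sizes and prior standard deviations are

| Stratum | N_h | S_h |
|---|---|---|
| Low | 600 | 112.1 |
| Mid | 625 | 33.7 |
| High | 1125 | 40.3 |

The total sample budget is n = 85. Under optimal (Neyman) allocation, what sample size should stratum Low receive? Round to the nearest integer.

Neyman allocation: n_h = n · N_h S_h / Σ N_i S_i, with n = 85.
  stratum Low: N_h·S_h = 600·112.1 = 67260.00
  stratum Mid: N_h·S_h = 625·33.7 = 21062.50
  stratum High: N_h·S_h = 1125·40.3 = 45337.50
Σ N_h S_h = 133660.00
n for stratum Low = 85·67260.00/133660.00 = 42.773 → 43

43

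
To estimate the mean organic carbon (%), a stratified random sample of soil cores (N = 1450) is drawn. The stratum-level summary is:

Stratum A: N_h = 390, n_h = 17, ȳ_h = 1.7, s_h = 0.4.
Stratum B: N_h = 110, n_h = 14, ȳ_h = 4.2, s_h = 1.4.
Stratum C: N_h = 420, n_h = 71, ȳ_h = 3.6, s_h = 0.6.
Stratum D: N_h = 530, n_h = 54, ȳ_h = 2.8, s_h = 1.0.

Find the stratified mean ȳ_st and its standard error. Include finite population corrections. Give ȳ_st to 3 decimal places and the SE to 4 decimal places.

ȳ_st ≈ 2.842, SE ≈ 0.0627

ȳ_st = Σ W_h ȳ_h = (390·1.7 + 110·4.2 + 420·3.6 + 530·2.8)/1450 = 2.84207
V̂(ȳ_st) = Σ W_h² (1 − n_h/N_h) s_h²/n_h, with W_h = N_h/N and N = 1450:
  stratum A: (390/1450)²·(1 − 17/390)·0.4²/17 = 0.000651191
  stratum B: (110/1450)²·(1 − 14/110)·1.4²/14 = 0.000703163
  stratum C: (420/1450)²·(1 − 71/420)·0.6²/71 = 0.000353495
  stratum D: (530/1450)²·(1 − 54/530)·1.0²/54 = 0.00222205
V̂(ȳ_st) = 0.00392989
SE(ȳ_st) = √0.00392989 = 0.0626889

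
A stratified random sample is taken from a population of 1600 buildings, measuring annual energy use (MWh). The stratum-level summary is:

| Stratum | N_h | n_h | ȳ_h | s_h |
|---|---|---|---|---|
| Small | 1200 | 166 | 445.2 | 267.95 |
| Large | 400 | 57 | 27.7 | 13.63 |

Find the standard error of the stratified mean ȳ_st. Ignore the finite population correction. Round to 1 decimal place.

V̂(ȳ_st) = Σ W_h² s_h²/n_h, with W_h = N_h/N and N = 1600:
  stratum Small: (1200/1600)²·267.95²/166 = 243.289
  stratum Large: (400/1600)²·13.63²/57 = 0.203703
V̂(ȳ_st) = 243.492
SE(ȳ_st) = √243.492 = 15.6042

SE(ȳ_st) ≈ 15.6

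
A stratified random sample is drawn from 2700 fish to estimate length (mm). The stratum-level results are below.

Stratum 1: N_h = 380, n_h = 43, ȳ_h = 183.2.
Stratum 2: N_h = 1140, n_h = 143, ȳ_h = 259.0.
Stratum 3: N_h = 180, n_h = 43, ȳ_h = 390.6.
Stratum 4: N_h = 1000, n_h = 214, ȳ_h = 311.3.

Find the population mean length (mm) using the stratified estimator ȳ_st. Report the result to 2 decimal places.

ȳ_st ≈ 276.48

N = Σ N_h = 2700. Stratum weights W_h = N_h/N.
ȳ_st = (380·183.2 + 1140·259.0 + 180·390.6 + 1000·311.3) / 2700 = 276.4756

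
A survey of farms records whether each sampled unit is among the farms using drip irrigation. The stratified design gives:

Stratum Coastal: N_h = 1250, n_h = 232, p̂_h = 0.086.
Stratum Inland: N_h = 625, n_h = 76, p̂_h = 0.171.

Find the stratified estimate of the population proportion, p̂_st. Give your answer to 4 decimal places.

p̂_st ≈ 0.1143

N = 1875; stratum weights W_h = N_h/N.
p̂_st = Σ W_h p̂_h = (1250·0.086 + 625·0.171)/1875 = 0.11433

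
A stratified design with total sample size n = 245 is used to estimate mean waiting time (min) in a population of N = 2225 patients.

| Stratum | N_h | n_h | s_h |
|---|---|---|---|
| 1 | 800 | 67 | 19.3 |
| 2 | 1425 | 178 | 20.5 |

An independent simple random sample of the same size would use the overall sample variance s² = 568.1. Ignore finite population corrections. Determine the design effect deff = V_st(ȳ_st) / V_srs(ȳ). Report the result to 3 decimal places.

deff ≈ 0.728

V̂(ȳ_st) = Σ W_h² s_h²/n_h, with W_h = N_h/N and N = 2225:
  stratum 1: (800/2225)²·19.3²/67 = 0.71872
  stratum 2: (1425/2225)²·20.5²/178 = 0.968406
V_st = 1.68713
V_srs = s²/n = 568.1/245 = 2.31878
deff = V_st / V_srs = 1.68713/2.31878 = 0.7276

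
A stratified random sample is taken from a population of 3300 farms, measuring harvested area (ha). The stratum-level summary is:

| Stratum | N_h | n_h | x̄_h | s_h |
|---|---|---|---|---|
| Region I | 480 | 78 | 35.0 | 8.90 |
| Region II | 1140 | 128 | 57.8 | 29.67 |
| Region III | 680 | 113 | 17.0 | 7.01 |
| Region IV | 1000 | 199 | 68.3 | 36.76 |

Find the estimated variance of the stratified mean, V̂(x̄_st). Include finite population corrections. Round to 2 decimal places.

V̂(x̄_st) ≈ 1.26

V̂(x̄_st) = Σ W_h² (1 − n_h/N_h) s_h²/n_h, with W_h = N_h/N and N = 3300:
  stratum Region I: (480/3300)²·(1 − 78/480)·8.90²/78 = 0.0179939
  stratum Region II: (1140/3300)²·(1 − 128/1140)·29.67²/128 = 0.728589
  stratum Region III: (680/3300)²·(1 − 113/680)·7.01²/113 = 0.0153965
  stratum Region IV: (1000/3300)²·(1 − 199/1000)·36.76²/199 = 0.499462
V̂(x̄_st) = 1.26144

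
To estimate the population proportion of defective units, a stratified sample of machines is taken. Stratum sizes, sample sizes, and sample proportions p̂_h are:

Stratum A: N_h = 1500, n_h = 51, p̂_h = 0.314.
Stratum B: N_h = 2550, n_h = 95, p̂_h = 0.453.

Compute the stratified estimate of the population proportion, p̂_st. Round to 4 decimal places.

N = 4050; stratum weights W_h = N_h/N.
p̂_st = Σ W_h p̂_h = (1500·0.314 + 2550·0.453)/4050 = 0.40152

p̂_st ≈ 0.4015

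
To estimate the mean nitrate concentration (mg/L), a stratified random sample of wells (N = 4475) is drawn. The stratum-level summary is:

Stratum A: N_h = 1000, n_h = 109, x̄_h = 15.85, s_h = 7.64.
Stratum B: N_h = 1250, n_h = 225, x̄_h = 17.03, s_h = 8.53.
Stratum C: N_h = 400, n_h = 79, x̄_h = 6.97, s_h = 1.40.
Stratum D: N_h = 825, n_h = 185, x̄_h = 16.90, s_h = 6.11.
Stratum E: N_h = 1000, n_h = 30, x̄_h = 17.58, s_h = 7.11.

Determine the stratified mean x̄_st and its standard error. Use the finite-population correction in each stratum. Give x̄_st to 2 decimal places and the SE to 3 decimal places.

x̄_st ≈ 15.97, SE ≈ 0.363

x̄_st = Σ W_h x̄_h = (1000·15.85 + 1250·17.03 + 400·6.97 + 825·16.90 + 1000·17.58)/4475 = 15.96603
V̂(x̄_st) = Σ W_h² (1 − n_h/N_h) s_h²/n_h, with W_h = N_h/N and N = 4475:
  stratum A: (1000/4475)²·(1 − 109/1000)·7.64²/109 = 0.023826
  stratum B: (1250/4475)²·(1 − 225/1250)·8.53²/225 = 0.0206901
  stratum C: (400/4475)²·(1 − 79/400)·1.40²/79 = 0.000159077
  stratum D: (825/4475)²·(1 − 185/825)·6.11²/185 = 0.00532057
  stratum E: (1000/4475)²·(1 − 30/1000)·7.11²/30 = 0.0816213
V̂(x̄_st) = 0.131617
SE(x̄_st) = √0.131617 = 0.362791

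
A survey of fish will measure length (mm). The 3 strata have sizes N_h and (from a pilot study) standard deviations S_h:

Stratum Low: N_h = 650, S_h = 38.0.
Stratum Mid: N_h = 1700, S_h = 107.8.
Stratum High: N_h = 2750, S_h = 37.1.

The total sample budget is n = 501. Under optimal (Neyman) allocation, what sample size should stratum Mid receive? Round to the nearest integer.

Neyman allocation: n_h = n · N_h S_h / Σ N_i S_i, with n = 501.
  stratum Low: N_h·S_h = 650·38.0 = 24700.00
  stratum Mid: N_h·S_h = 1700·107.8 = 183260.00
  stratum High: N_h·S_h = 2750·37.1 = 102025.00
Σ N_h S_h = 309985.00
n for stratum Mid = 501·183260.00/309985.00 = 296.186 → 296

296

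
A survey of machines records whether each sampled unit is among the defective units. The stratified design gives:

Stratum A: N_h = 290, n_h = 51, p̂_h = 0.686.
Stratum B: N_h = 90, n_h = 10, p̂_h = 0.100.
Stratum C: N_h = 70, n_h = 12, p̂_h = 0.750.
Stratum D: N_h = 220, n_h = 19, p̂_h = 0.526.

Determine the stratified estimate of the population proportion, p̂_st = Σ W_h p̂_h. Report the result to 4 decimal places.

p̂_st ≈ 0.5614

N = 670; stratum weights W_h = N_h/N.
p̂_st = Σ W_h p̂_h = (290·0.686 + 90·0.100 + 70·0.750 + 220·0.526)/670 = 0.56143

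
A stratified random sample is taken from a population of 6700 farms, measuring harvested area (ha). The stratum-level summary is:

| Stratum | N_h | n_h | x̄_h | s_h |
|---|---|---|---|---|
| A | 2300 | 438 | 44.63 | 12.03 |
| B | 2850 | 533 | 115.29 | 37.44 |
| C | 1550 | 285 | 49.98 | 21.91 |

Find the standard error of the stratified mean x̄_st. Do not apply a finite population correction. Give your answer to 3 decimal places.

V̂(x̄_st) = Σ W_h² s_h²/n_h, with W_h = N_h/N and N = 6700:
  stratum A: (2300/6700)²·12.03²/438 = 0.0389371
  stratum B: (2850/6700)²·37.44²/533 = 0.475866
  stratum C: (1550/6700)²·21.91²/285 = 0.0901475
V̂(x̄_st) = 0.60495
SE(x̄_st) = √0.60495 = 0.777786

SE(x̄_st) ≈ 0.778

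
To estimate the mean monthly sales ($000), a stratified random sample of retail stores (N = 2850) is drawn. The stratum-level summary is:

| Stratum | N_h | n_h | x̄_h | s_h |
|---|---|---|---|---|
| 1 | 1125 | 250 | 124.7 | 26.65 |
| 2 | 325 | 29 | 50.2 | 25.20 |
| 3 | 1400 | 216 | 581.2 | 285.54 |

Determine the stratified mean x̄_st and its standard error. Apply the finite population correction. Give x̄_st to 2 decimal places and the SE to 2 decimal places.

x̄_st = Σ W_h x̄_h = (1125·124.7 + 325·50.2 + 1400·581.2)/2850 = 340.45000
V̂(x̄_st) = Σ W_h² (1 − n_h/N_h) s_h²/n_h, with W_h = N_h/N and N = 2850:
  stratum 1: (1125/2850)²·(1 − 250/1125)·26.65²/250 = 0.344291
  stratum 2: (325/2850)²·(1 − 29/325)·25.20²/29 = 0.259351
  stratum 3: (1400/2850)²·(1 − 216/1400)·285.54²/216 = 77.0318
V̂(x̄_st) = 77.6355
SE(x̄_st) = √77.6355 = 8.8111

x̄_st ≈ 340.45, SE ≈ 8.81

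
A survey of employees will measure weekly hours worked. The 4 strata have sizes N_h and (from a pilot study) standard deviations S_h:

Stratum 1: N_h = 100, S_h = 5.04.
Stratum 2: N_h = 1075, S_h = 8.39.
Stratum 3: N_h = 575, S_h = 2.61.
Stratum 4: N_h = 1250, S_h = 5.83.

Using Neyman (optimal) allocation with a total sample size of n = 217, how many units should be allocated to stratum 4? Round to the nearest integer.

86

Neyman allocation: n_h = n · N_h S_h / Σ N_i S_i, with n = 217.
  stratum 1: N_h·S_h = 100·5.04 = 504.00
  stratum 2: N_h·S_h = 1075·8.39 = 9019.25
  stratum 3: N_h·S_h = 575·2.61 = 1500.75
  stratum 4: N_h·S_h = 1250·5.83 = 7287.50
Σ N_h S_h = 18311.50
n for stratum 4 = 217·7287.50/18311.50 = 86.360 → 86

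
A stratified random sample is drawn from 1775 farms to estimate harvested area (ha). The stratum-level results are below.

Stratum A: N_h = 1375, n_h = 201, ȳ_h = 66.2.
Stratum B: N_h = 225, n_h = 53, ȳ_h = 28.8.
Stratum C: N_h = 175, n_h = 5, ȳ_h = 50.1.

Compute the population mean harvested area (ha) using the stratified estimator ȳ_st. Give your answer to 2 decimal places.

ȳ_st ≈ 59.87

N = Σ N_h = 1775. Stratum weights W_h = N_h/N.
ȳ_st = (1375·66.2 + 225·28.8 + 175·50.1) / 1775 = 59.8718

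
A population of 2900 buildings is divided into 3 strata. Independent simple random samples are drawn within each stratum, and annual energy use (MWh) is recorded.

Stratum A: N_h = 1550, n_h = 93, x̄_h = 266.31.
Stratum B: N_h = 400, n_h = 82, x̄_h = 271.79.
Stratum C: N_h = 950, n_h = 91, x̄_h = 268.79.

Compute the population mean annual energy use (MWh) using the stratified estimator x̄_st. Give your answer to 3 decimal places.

x̄_st ≈ 267.878

N = Σ N_h = 2900. Stratum weights W_h = N_h/N.
x̄_st = (1550·266.31 + 400·271.79 + 950·268.79) / 2900 = 267.87828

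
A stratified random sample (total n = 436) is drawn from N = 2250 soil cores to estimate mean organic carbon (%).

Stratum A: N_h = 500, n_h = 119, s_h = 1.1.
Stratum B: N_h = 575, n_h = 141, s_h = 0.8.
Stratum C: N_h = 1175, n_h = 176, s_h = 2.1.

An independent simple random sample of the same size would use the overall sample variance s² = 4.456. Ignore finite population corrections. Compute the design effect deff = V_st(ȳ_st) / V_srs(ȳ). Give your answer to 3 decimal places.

deff ≈ 0.747

V̂(ȳ_st) = Σ W_h² s_h²/n_h, with W_h = N_h/N and N = 2250:
  stratum A: (500/2250)²·1.1²/119 = 0.000502127
  stratum B: (575/2250)²·0.8²/141 = 0.000296436
  stratum C: (1175/2250)²·2.1²/176 = 0.0068334
V_st = 0.00763196
V_srs = s²/n = 4.456/436 = 0.0102202
deff = V_st / V_srs = 0.00763196/0.0102202 = 0.7468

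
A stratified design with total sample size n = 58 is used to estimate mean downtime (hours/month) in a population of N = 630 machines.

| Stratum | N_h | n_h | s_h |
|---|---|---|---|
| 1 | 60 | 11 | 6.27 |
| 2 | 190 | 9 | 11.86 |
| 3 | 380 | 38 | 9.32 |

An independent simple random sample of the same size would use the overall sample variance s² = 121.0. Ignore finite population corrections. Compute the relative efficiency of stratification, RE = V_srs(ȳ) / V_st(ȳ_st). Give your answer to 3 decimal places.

V̂(ȳ_st) = Σ W_h² s_h²/n_h, with W_h = N_h/N and N = 630:
  stratum 1: (60/630)²·6.27²/11 = 0.0324163
  stratum 2: (190/630)²·11.86²/9 = 1.42152
  stratum 3: (380/630)²·9.32²/38 = 0.831638
V_st = 2.28557
V_srs = s²/n = 121.0/58 = 2.08621
Relative efficiency = V_srs / V_st = 2.08621/2.28557 = 0.9128

RE ≈ 0.913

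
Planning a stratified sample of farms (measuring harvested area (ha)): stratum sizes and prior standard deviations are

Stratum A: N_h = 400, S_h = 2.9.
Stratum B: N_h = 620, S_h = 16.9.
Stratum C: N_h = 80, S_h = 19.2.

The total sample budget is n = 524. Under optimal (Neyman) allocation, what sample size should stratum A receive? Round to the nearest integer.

46

Neyman allocation: n_h = n · N_h S_h / Σ N_i S_i, with n = 524.
  stratum A: N_h·S_h = 400·2.9 = 1160.00
  stratum B: N_h·S_h = 620·16.9 = 10478.00
  stratum C: N_h·S_h = 80·19.2 = 1536.00
Σ N_h S_h = 13174.00
n for stratum A = 524·1160.00/13174.00 = 46.139 → 46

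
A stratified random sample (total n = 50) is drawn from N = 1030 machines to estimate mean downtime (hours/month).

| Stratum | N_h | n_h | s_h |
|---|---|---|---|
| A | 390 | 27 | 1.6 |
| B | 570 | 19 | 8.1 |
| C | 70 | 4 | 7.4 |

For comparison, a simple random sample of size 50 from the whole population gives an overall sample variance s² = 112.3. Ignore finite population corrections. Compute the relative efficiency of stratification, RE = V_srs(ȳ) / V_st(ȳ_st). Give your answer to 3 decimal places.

V̂(ȳ_st) = Σ W_h² s_h²/n_h, with W_h = N_h/N and N = 1030:
  stratum A: (390/1030)²·1.6²/27 = 0.0135935
  stratum B: (570/1030)²·8.1²/19 = 1.05753
  stratum C: (70/1030)²·7.4²/4 = 0.0632303
V_st = 1.13435
V_srs = s²/n = 112.3/50 = 2.246
Relative efficiency = V_srs / V_st = 2.246/1.13435 = 1.9800

RE ≈ 1.980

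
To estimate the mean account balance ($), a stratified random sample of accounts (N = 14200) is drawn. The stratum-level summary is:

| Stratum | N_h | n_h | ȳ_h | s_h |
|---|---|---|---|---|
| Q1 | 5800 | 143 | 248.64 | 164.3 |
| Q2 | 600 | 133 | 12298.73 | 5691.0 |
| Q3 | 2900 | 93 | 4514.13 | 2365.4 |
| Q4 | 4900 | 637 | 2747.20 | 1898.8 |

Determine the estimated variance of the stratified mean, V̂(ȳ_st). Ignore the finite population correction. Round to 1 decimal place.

V̂(ȳ_st) = Σ W_h² s_h²/n_h, with W_h = N_h/N and N = 14200:
  stratum Q1: (5800/14200)²·164.3²/143 = 31.4933
  stratum Q2: (600/14200)²·5691.0²/133 = 434.762
  stratum Q3: (2900/14200)²·2365.4²/93 = 2509.26
  stratum Q4: (4900/14200)²·1898.8²/637 = 673.961
V̂(ȳ_st) = 3649.47

V̂(ȳ_st) ≈ 3649.5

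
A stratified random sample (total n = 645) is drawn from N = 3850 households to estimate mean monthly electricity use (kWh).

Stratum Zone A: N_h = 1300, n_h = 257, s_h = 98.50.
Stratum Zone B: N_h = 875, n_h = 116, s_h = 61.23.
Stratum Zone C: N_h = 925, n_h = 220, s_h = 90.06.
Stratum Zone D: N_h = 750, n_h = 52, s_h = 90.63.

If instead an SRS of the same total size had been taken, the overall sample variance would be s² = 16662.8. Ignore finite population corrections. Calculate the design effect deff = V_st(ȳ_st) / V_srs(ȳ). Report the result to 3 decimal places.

V̂(ȳ_st) = Σ W_h² s_h²/n_h, with W_h = N_h/N and N = 3850:
  stratum Zone A: (1300/3850)²·98.50²/257 = 4.30432
  stratum Zone B: (875/3850)²·61.23²/116 = 1.66942
  stratum Zone C: (925/3850)²·90.06²/220 = 2.12815
  stratum Zone D: (750/3850)²·90.63²/52 = 5.99434
V_st = 14.0962
V_srs = s²/n = 16662.8/645 = 25.8338
deff = V_st / V_srs = 14.0962/25.8338 = 0.5457

deff ≈ 0.546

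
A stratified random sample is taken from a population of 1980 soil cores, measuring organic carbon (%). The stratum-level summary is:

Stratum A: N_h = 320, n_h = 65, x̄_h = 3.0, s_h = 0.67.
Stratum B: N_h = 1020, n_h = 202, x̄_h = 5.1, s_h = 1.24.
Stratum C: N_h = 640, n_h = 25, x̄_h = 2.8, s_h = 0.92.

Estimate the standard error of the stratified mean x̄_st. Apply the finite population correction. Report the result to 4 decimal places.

SE(x̄_st) ≈ 0.0719

V̂(x̄_st) = Σ W_h² (1 − n_h/N_h) s_h²/n_h, with W_h = N_h/N and N = 1980:
  stratum A: (320/1980)²·(1 − 65/320)·0.67²/65 = 0.000143746
  stratum B: (1020/1980)²·(1 − 202/1020)·1.24²/202 = 0.00162
  stratum C: (640/1980)²·(1 − 25/640)·0.92²/25 = 0.00339907
V̂(x̄_st) = 0.00516282
SE(x̄_st) = √0.00516282 = 0.0718528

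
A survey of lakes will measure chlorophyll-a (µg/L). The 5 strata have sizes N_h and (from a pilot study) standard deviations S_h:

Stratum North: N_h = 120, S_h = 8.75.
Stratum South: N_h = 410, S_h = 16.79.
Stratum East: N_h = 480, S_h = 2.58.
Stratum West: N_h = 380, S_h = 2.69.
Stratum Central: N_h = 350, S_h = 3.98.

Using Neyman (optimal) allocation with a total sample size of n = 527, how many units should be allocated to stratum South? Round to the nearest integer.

313

Neyman allocation: n_h = n · N_h S_h / Σ N_i S_i, with n = 527.
  stratum North: N_h·S_h = 120·8.75 = 1050.00
  stratum South: N_h·S_h = 410·16.79 = 6883.90
  stratum East: N_h·S_h = 480·2.58 = 1238.40
  stratum West: N_h·S_h = 380·2.69 = 1022.20
  stratum Central: N_h·S_h = 350·3.98 = 1393.00
Σ N_h S_h = 11587.50
n for stratum South = 527·6883.90/11587.50 = 313.080 → 313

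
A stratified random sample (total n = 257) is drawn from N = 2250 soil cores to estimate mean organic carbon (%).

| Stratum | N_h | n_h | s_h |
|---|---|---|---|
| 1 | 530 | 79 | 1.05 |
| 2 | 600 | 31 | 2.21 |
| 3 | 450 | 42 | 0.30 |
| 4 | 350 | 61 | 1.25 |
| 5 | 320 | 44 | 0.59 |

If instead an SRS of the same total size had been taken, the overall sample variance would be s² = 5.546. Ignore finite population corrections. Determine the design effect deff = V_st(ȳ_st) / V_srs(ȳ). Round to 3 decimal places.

deff ≈ 0.595

V̂(ȳ_st) = Σ W_h² s_h²/n_h, with W_h = N_h/N and N = 2250:
  stratum 1: (530/2250)²·1.05²/79 = 0.000774352
  stratum 2: (600/2250)²·2.21²/31 = 0.0112037
  stratum 3: (450/2250)²·0.30²/42 = 8.57143e-05
  stratum 4: (350/2250)²·1.25²/61 = 0.000619814
  stratum 5: (320/2250)²·0.59²/44 = 0.000160024
V_st = 0.0128436
V_srs = s²/n = 5.546/257 = 0.0215798
deff = V_st / V_srs = 0.0128436/0.0215798 = 0.5952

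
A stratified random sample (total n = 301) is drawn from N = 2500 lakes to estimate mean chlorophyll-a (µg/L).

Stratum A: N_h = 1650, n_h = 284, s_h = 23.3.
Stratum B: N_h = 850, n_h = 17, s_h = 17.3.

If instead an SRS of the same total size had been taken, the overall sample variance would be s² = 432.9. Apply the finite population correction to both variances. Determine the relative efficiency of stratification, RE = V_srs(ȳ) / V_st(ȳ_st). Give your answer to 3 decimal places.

RE ≈ 0.471

V̂(ȳ_st) = Σ W_h² (1 − n_h/N_h) s_h²/n_h, with W_h = N_h/N and N = 2500:
  stratum A: (1650/2500)²·(1 − 284/1650)·23.3²/284 = 0.689363
  stratum B: (850/2500)²·(1 − 17/850)·17.3²/17 = 1.99447
V_st = 2.68383
V_srs = (1 − 301/2500)·432.9/301 = 1.26505
Relative efficiency = V_srs / V_st = 1.26505/2.68383 = 0.4714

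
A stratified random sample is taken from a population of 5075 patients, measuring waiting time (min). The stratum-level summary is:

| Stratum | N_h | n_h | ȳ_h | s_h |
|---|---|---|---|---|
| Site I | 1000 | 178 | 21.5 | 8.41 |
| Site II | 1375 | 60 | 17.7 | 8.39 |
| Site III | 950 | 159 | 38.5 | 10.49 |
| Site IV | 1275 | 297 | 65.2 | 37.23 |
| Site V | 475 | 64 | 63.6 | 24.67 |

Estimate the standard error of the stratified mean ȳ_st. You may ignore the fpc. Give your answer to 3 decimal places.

SE(ȳ_st) ≈ 0.710

V̂(ȳ_st) = Σ W_h² s_h²/n_h, with W_h = N_h/N and N = 5075:
  stratum Site I: (1000/5075)²·8.41²/178 = 0.0154277
  stratum Site II: (1375/5075)²·8.39²/60 = 0.0861204
  stratum Site III: (950/5075)²·10.49²/159 = 0.024251
  stratum Site IV: (1275/5075)²·37.23²/297 = 0.294563
  stratum Site V: (475/5075)²·24.67²/64 = 0.0833055
V̂(ȳ_st) = 0.503667
SE(ȳ_st) = √0.503667 = 0.709695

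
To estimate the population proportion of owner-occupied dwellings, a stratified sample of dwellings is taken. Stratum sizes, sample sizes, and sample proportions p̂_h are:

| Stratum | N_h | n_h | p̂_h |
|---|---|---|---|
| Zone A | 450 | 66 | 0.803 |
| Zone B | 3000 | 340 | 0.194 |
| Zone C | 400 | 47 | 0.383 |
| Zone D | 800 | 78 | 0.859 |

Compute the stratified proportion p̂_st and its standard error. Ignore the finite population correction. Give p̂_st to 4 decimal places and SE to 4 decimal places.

p̂_st ≈ 0.3836, SE ≈ 0.0173

N = 4650; stratum weights W_h = N_h/N.
p̂_st = Σ W_h p̂_h = (450·0.803 + 3000·0.194 + 400·0.383 + 800·0.859)/4650 = 0.38360
V̂(p̂_st) = Σ W_h² p̂_h(1−p̂_h)/(n_h−1):
  stratum Zone A: (450/4650)²·0.803·0.197/65 = 2.27923e-05
  stratum Zone B: (3000/4650)²·0.194·0.806/339 = 0.000191988
  stratum Zone C: (400/4650)²·0.383·0.617/46 = 3.80137e-05
  stratum Zone D: (800/4650)²·0.859·0.141/77 = 4.65581e-05
V̂(p̂_st) = 0.000299352; SE = √V̂ = 0.0173018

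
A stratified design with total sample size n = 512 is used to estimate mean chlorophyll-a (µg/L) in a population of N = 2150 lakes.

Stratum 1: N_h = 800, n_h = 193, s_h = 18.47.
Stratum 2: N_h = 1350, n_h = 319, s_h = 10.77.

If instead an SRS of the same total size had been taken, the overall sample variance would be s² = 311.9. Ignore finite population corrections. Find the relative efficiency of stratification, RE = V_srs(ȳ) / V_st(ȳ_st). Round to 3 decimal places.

RE ≈ 1.570

V̂(ȳ_st) = Σ W_h² s_h²/n_h, with W_h = N_h/N and N = 2150:
  stratum 1: (800/2150)²·18.47²/193 = 0.244726
  stratum 2: (1350/2150)²·10.77²/319 = 0.143361
V_st = 0.388087
V_srs = s²/n = 311.9/512 = 0.60918
Relative efficiency = V_srs / V_st = 0.60918/0.388087 = 1.5697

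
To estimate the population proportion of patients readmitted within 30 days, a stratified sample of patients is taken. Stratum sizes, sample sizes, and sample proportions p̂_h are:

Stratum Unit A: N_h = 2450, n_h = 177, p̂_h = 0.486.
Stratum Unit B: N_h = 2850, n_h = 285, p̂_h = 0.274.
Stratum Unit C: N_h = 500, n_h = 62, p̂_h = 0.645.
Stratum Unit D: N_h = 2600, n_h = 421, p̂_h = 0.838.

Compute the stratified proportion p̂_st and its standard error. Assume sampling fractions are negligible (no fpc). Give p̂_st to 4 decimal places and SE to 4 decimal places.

N = 8400; stratum weights W_h = N_h/N.
p̂_st = Σ W_h p̂_h = (2450·0.486 + 2850·0.274 + 500·0.645 + 2600·0.838)/8400 = 0.53249
V̂(p̂_st) = Σ W_h² p̂_h(1−p̂_h)/(n_h−1):
  stratum Unit A: (2450/8400)²·0.486·0.514/176 = 0.000120743
  stratum Unit B: (2850/8400)²·0.274·0.726/284 = 8.06306e-05
  stratum Unit C: (500/8400)²·0.645·0.355/61 = 1.32996e-05
  stratum Unit D: (2600/8400)²·0.838·0.162/420 = 3.09669e-05
V̂(p̂_st) = 0.00024564; SE = √V̂ = 0.0156729

p̂_st ≈ 0.5325, SE ≈ 0.0157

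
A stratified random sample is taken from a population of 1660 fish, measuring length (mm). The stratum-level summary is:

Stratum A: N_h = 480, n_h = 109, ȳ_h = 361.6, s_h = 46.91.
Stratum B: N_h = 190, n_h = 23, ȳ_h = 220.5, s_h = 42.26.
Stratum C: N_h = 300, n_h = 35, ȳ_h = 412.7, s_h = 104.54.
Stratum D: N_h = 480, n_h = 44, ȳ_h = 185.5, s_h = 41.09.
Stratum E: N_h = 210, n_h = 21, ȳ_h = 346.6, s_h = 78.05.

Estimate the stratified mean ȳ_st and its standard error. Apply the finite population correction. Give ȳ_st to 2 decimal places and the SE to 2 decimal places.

ȳ_st = Σ W_h ȳ_h = (480·361.6 + 190·220.5 + 300·412.7 + 480·185.5 + 210·346.6)/1660 = 301.86687
V̂(ȳ_st) = Σ W_h² (1 − n_h/N_h) s_h²/n_h, with W_h = N_h/N and N = 1660:
  stratum A: (480/1660)²·(1 − 109/480)·46.91²/109 = 1.30468
  stratum B: (190/1660)²·(1 − 23/190)·42.26²/23 = 0.894098
  stratum C: (300/1660)²·(1 − 35/300)·104.54²/35 = 9.0084
  stratum D: (480/1660)²·(1 − 44/480)·41.09²/44 = 2.91428
  stratum E: (210/1660)²·(1 − 21/210)·78.05²/21 = 4.17822
V̂(ȳ_st) = 18.2997
SE(ȳ_st) = √18.2997 = 4.27781

ȳ_st ≈ 301.87, SE ≈ 4.28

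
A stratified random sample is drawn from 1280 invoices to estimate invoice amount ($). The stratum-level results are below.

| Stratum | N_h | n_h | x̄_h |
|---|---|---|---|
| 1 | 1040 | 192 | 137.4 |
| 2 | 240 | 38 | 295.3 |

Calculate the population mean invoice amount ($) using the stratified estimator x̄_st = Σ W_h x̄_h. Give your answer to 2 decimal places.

x̄_st ≈ 167.01

N = Σ N_h = 1280. Stratum weights W_h = N_h/N.
x̄_st = (1040·137.4 + 240·295.3) / 1280 = 167.0062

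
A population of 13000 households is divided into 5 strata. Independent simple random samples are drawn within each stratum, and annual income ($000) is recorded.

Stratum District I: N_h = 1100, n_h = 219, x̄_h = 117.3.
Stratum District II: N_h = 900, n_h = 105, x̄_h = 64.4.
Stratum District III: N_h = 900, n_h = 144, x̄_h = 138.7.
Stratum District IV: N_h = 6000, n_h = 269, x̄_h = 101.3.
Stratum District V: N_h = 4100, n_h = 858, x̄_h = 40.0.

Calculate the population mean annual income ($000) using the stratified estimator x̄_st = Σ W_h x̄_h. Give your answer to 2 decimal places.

N = Σ N_h = 13000. Stratum weights W_h = N_h/N.
x̄_st = (1100·117.3 + 900·64.4 + 900·138.7 + 6000·101.3 + 4100·40.0) / 13000 = 83.3554

x̄_st ≈ 83.36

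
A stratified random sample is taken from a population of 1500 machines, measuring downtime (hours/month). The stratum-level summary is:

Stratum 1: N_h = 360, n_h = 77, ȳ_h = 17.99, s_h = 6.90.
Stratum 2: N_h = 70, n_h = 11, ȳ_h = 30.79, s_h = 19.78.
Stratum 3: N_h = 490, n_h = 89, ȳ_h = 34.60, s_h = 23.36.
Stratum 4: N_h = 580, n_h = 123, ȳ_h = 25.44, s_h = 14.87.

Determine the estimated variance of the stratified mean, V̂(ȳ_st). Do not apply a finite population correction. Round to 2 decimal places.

V̂(ȳ_st) = Σ W_h² s_h²/n_h, with W_h = N_h/N and N = 1500:
  stratum 1: (360/1500)²·6.90²/77 = 0.0356148
  stratum 2: (70/1500)²·19.78²/11 = 0.0774593
  stratum 3: (490/1500)²·23.36²/89 = 0.654283
  stratum 4: (580/1500)²·14.87²/123 = 0.268776
V̂(ȳ_st) = 1.03613

V̂(ȳ_st) ≈ 1.04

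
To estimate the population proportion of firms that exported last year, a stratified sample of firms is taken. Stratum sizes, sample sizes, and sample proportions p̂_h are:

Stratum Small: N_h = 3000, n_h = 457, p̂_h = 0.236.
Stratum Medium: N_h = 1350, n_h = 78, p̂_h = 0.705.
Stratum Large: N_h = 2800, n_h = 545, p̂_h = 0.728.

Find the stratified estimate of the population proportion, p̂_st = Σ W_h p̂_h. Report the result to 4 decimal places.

p̂_st ≈ 0.5172

N = 7150; stratum weights W_h = N_h/N.
p̂_st = Σ W_h p̂_h = (3000·0.236 + 1350·0.705 + 2800·0.728)/7150 = 0.51722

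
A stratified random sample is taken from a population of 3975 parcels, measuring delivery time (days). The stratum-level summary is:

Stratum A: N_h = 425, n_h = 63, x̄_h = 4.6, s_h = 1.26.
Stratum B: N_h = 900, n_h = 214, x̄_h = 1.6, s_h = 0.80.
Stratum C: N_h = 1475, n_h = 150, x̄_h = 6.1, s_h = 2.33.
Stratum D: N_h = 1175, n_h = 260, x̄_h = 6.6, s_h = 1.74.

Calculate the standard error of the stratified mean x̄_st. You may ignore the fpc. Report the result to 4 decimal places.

SE(x̄_st) ≈ 0.0803

V̂(x̄_st) = Σ W_h² s_h²/n_h, with W_h = N_h/N and N = 3975:
  stratum A: (425/3975)²·1.26²/63 = 0.000288074
  stratum B: (900/3975)²·0.80²/214 = 0.000153312
  stratum C: (1475/3975)²·2.33²/150 = 0.00498345
  stratum D: (1175/3975)²·1.74²/260 = 0.00101748
V̂(x̄_st) = 0.00644232
SE(x̄_st) = √0.00644232 = 0.0802641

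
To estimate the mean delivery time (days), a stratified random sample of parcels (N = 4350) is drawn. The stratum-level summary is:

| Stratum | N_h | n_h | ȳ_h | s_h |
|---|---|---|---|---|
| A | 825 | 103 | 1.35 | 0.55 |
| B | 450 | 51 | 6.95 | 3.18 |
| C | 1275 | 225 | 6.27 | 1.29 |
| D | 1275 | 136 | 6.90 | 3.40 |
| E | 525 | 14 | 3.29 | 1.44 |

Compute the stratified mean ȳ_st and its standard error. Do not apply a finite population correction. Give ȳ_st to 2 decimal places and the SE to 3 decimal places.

ȳ_st = Σ W_h ȳ_h = (825·1.35 + 450·6.95 + 1275·6.27 + 1275·6.90 + 525·3.29)/4350 = 5.23224
V̂(ȳ_st) = Σ W_h² s_h²/n_h, with W_h = N_h/N and N = 4350:
  stratum A: (825/4350)²·0.55²/103 = 0.000105637
  stratum B: (450/4350)²·3.18²/51 = 0.00212193
  stratum C: (1275/4350)²·1.29²/225 = 0.000635388
  stratum D: (1275/4350)²·3.40²/136 = 0.00730232
  stratum E: (525/4350)²·1.44²/14 = 0.00215743
V̂(ȳ_st) = 0.0123227
SE(ȳ_st) = √0.0123227 = 0.111008

ȳ_st ≈ 5.23, SE ≈ 0.111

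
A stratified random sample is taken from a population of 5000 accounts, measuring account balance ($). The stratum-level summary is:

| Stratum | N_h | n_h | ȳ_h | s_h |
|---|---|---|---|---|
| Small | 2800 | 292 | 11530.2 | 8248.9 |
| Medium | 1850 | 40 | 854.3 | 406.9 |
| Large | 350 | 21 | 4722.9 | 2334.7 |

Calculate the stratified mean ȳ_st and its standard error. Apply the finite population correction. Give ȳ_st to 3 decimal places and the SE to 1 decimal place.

ȳ_st = Σ W_h ȳ_h = (2800·11530.2 + 1850·854.3 + 350·4722.9)/5000 = 7103.60600
V̂(ȳ_st) = Σ W_h² (1 − n_h/N_h) s_h²/n_h, with W_h = N_h/N and N = 5000:
  stratum Small: (2800/5000)²·(1 − 292/2800)·8248.9²/292 = 65456.8
  stratum Medium: (1850/5000)²·(1 − 40/1850)·406.9²/40 = 554.403
  stratum Large: (350/5000)²·(1 − 21/350)·2334.7²/21 = 1195.55
V̂(ȳ_st) = 67206.8
SE(ȳ_st) = √67206.8 = 259.243

ȳ_st ≈ 7103.606, SE ≈ 259.2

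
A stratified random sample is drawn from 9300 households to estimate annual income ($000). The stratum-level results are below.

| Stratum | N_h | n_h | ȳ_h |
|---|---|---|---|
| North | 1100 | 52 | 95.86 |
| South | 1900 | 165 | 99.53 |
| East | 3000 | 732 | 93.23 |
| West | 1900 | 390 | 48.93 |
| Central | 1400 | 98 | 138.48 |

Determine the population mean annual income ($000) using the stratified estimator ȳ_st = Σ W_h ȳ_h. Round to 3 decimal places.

N = Σ N_h = 9300. Stratum weights W_h = N_h/N.
ȳ_st = (1100·95.86 + 1900·99.53 + 3000·93.23 + 1900·48.93 + 1400·138.48) / 9300 = 92.58946

ȳ_st ≈ 92.589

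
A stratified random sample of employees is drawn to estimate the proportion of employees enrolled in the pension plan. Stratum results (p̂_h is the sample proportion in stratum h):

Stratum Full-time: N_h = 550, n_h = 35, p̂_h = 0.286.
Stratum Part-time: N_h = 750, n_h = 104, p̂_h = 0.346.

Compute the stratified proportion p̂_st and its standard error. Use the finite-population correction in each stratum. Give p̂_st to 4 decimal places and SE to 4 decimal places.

N = 1300; stratum weights W_h = N_h/N.
p̂_st = Σ W_h p̂_h = (550·0.286 + 750·0.346)/1300 = 0.32062
V̂(p̂_st) = Σ W_h² (1 − n_h/N_h) p̂_h(1−p̂_h)/(n_h−1):
  stratum Full-time: (550/1300)²·(1 − 35/550)·0.286·0.714/34 = 0.00100663
  stratum Part-time: (750/1300)²·(1 − 104/750)·0.346·0.654/103 = 0.000629831
V̂(p̂_st) = 0.00163646; SE = √V̂ = 0.0404532

p̂_st ≈ 0.3206, SE ≈ 0.0405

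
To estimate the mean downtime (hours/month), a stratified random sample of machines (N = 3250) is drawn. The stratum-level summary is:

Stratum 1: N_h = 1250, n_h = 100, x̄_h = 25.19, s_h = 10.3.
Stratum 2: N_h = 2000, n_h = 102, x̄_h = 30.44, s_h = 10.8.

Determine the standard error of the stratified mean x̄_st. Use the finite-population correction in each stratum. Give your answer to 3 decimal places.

SE(x̄_st) ≈ 0.745

V̂(x̄_st) = Σ W_h² (1 − n_h/N_h) s_h²/n_h, with W_h = N_h/N and N = 3250:
  stratum 1: (1250/3250)²·(1 − 100/1250)·10.3²/100 = 0.144383
  stratum 2: (2000/3250)²·(1 − 102/2000)·10.8²/102 = 0.410967
V̂(x̄_st) = 0.55535
SE(x̄_st) = √0.55535 = 0.745218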